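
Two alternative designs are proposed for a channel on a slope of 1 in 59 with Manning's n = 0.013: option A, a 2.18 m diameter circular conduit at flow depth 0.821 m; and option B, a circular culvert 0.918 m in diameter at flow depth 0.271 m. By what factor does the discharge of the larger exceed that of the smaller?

15.9

Channel A: For a circular section of diameter D = 2.18 m at depth y = 0.821 m, the central angle is θ = 2 arccos(1 − 2y/D) = 2.643 rad. Then A = (D²/8)(θ − sin θ) = 1.286 m² and P = Dθ/2 = 2.881 m. Hydraulic radius R = A/P = 1.286/2.881 = 0.4464 m. Q_A = (1/0.013)·1.286·0.4464^(2/3)·√0.01695 = 7.521 m³/s.
Channel B: For a circular section of diameter D = 0.918 m at depth y = 0.271 m, the central angle is θ = 2 arccos(1 − 2y/D) = 2.298 rad. Then A = (D²/8)(θ − sin θ) = 0.1633 m² and P = Dθ/2 = 1.055 m. Hydraulic radius R = A/P = 0.1633/1.055 = 0.1549 m. Q_B = (1/0.013)·0.1633·0.1549^(2/3)·√0.01695 = 0.4716 m³/s.
The larger discharge is 7.521 m³/s and the smaller is 0.4716 m³/s; the ratio is 15.9.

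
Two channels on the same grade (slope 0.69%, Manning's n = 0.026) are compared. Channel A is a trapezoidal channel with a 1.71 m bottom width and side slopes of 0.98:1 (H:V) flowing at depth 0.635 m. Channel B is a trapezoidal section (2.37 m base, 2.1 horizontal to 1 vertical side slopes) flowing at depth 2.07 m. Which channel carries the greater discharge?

Channel A: With bottom width b = 1.71 m and side slope z = 0.98: A = (b + zy)y = (1.71 + 0.98×0.635)×0.635 = 1.481 m²; P = b + 2y√(1+z²) = 1.71 + 2×0.635×1.4 = 3.488 m. Hydraulic radius R = A/P = 1.481/3.488 = 0.4246 m. Q_A = (1/0.026)·1.481·0.4246^(2/3)·√0.0069 = 2.673 m³/s.
Channel B: With bottom width b = 2.37 m and side slope z = 2.1: A = (b + zy)y = (2.37 + 2.1×2.07)×2.07 = 13.9 m²; P = b + 2y√(1+z²) = 2.37 + 2×2.07×2.326 = 12 m. Hydraulic radius R = A/P = 13.9/12 = 1.159 m. Q_B = (1/0.026)·13.9·1.159^(2/3)·√0.0069 = 49.01 m³/s.
Q_A = 2.673 m³/s vs Q_B = 49.01 m³/s, so channel B carries more.

channel B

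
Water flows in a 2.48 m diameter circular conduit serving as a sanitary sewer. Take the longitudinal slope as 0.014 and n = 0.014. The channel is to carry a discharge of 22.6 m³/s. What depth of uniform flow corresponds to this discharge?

Manning's equation rearranged: A R^(2/3) = nQ / (1·√S) = 0.014 × 22.6 / (√0.014) = 2.674.
At y = 1.82 m: A R^(2/3) = 3.121 — over.
At y = 1.62 m: A R^(2/3) = 2.676 — matches.

y_n = 1.62 m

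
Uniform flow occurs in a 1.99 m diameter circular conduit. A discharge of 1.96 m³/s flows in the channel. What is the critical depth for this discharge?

y_c = 0.66 m

At critical depth, Q² T / (g A³) = 1, i.e. A³/T = Q²/g = 1.96²/9.81 = 0.3916.
Try y = 0.74 m: A³/T = 0.6075 — high.
Try y = 0.483 m: A³/T = 0.1162 — low.
Try y = 0.66 m: A³/T = 0.3907 — ≈ 0.3916.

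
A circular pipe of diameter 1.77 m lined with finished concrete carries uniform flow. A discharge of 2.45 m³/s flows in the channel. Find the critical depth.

y_c = 0.768 m

At critical depth, Q² T / (g A³) = 1, i.e. A³/T = Q²/g = 2.45²/9.81 = 0.6119.
Trying y = 0.541 m: A³/T = 0.1586 — too small.
Trying y = 0.98 m: A³/T = 1.553 — too large.
Trying y = 0.768 m: A³/T = 0.6117 — ≈ 0.6119.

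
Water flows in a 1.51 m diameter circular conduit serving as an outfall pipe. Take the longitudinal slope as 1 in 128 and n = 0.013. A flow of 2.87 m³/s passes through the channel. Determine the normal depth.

Manning's equation rearranged: A R^(2/3) = nQ / (1·√S) = 0.013 × 2.87 / (√0.007812) = 0.4221.
Try y = 0.881 m: A R^(2/3) = 0.6018 — high.
Try y = 0.711 m: A R^(2/3) = 0.4218 — matches.

y_n = 0.711 m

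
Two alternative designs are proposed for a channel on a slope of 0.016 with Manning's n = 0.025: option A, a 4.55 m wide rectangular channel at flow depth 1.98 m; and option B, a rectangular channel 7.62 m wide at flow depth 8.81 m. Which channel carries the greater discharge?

channel B

Channel A: Flow area A = b·y = 4.55 × 1.98 = 9.009 m². Wetted perimeter P = b + 2y = 4.55 + 2×1.98 = 8.51 m. Hydraulic radius R = A/P = 9.009/8.51 = 1.059 m. Q_A = (1/0.025)·9.009·1.059^(2/3)·√0.016 = 47.35 m³/s.
Channel B: Flow area A = b·y = 7.62 × 8.81 = 67.13 m². Wetted perimeter P = b + 2y = 7.62 + 2×8.81 = 25.24 m. Hydraulic radius R = A/P = 67.13/25.24 = 2.66 m. Q_B = (1/0.025)·67.13·2.66^(2/3)·√0.016 = 652 m³/s.
Q_A = 47.35 m³/s vs Q_B = 652 m³/s, so channel B carries more.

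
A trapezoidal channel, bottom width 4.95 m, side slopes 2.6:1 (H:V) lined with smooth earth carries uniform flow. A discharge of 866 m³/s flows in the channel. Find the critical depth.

At critical depth, Q² T / (g A³) = 1, i.e. A³/T = Q²/g = 866²/9.81 = 76450.
Trying y = 5.88 m: A³/T = 47430 — low.
Trying y = 7.16 m: A³/T = 113900 — high.
Trying y = 6.55 m: A³/T = 76490 — close enough.

y_c = 6.55 m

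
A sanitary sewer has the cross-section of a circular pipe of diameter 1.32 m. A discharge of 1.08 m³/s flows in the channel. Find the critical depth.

At critical depth, Q² T / (g A³) = 1, i.e. A³/T = Q²/g = 1.08²/9.81 = 0.1189.
Trying y = 0.69 m: A³/T = 0.2876 — high.
Trying y = 0.548 m: A³/T = 0.1191 — ≈ 0.1189.

y_c = 0.548 m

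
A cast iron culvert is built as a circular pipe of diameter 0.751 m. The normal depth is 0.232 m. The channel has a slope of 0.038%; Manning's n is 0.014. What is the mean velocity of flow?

For a circular section of diameter D = 0.751 m at depth y = 0.232 m, the central angle is θ = 2 arccos(1 − 2y/D) = 2.357 rad. Then A = (D²/8)(θ − sin θ) = 0.1164 m² and P = Dθ/2 = 0.8852 m.
Hydraulic radius R = A/P = 0.1164/0.8852 = 0.1315 m.
From Manning's equation, V = (1/n) R^(2/3) S^(1/2) = (1/0.014) × 0.1315^(2/3) × 0.00038^(1/2) = 0.36 m/s.

V = 0.36 m/s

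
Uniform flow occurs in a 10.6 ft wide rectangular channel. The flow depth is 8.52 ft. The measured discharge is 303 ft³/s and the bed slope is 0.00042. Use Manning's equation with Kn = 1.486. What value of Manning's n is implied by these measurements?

n = 0.02

Flow area A = b·y = 10.6 × 8.52 = 90.31 ft². Wetted perimeter P = b + 2y = 10.6 + 2×8.52 = 27.64 ft.
Hydraulic radius R = A/P = 90.31/27.64 = 3.267 ft.
Rearranging Manning's equation: n = (1.486/Q) A R^(2/3) S^(1/2) = (1.486/303) × 90.31 × 3.267^(2/3) × √0.00042 = 0.02.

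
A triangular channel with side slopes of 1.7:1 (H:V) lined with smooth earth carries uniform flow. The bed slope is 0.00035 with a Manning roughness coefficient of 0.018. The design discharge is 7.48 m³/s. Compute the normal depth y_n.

y_n = 2.12 m

Manning's equation rearranged: A R^(2/3) = nQ / (1·√S) = 0.018 × 7.48 / (√0.00035) = 7.197.
At y = 1.82 m: A R^(2/3) = 4.789 — too small.
At y = 2.55 m: A R^(2/3) = 11.77 — too large.
At y = 2.12 m: A R^(2/3) = 7.194 — ≈ 7.197.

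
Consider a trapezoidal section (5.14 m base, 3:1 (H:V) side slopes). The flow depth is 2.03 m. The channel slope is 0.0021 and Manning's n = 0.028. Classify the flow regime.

With bottom width b = 5.14 m and side slope z = 3: A = (b + zy)y = (5.14 + 3×2.03)×2.03 = 22.8 m²; P = b + 2y√(1+z²) = 5.14 + 2×2.03×3.162 = 17.98 m.
Hydraulic radius R = A/P = 22.8/17.98 = 1.268 m.
V = (1/n) R^(2/3) √S = (1/0.028) × 1.268^(2/3) × √0.0021 = 1.917 m/s. Hydraulic depth D_h = A/T = 22.8/17.32 = 1.316 m.
Froude number Fr = V/√(g·D_h) = 1.917/√(9.81×1.316) = 0.534, which is less than 1, so the flow is subcritical.

subcritical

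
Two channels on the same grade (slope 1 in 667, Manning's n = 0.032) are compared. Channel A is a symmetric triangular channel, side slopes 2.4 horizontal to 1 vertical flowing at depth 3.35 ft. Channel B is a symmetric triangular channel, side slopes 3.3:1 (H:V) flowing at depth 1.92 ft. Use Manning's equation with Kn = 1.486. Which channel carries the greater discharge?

Channel A: For a triangular section with side slope z = 2.4: A = zy² = 2.4×3.35² = 26.93 ft²; P = 2y√(1+z²) = 2×3.35×2.6 = 17.42 ft. Hydraulic radius R = A/P = 26.93/17.42 = 1.546 ft. Q_A = (1.486/0.032)·26.93·1.546^(2/3)·√0.001499 = 64.76 ft³/s.
Channel B: For a triangular section with side slope z = 3.3: A = zy² = 3.3×1.92² = 12.17 ft²; P = 2y√(1+z²) = 2×1.92×3.448 = 13.24 ft. Hydraulic radius R = A/P = 12.17/13.24 = 0.9187 ft. Q_B = (1.486/0.032)·12.17·0.9187^(2/3)·√0.001499 = 20.67 ft³/s.
Q_A = 64.76 ft³/s vs Q_B = 20.67 ft³/s, so channel A carries more.

channel A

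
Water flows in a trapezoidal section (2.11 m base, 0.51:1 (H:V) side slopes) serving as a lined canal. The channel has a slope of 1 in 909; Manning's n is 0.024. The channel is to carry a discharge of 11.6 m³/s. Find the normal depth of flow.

y_n = 2.41 m

Manning's equation rearranged: A R^(2/3) = nQ / (1·√S) = 0.024 × 11.6 / (√0.0011) = 8.394.
Trying y = 2.73 m: A R^(2/3) = 10.56 — over.
Trying y = 2.11 m: A R^(2/3) = 6.641 — short.
Trying y = 2.41 m: A R^(2/3) = 8.419 — close enough.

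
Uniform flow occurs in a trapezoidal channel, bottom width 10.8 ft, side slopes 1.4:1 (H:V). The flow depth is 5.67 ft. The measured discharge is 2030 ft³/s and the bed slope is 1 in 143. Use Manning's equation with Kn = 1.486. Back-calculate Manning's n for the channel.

n = 0.015

With bottom width b = 10.8 ft and side slope z = 1.4: A = (b + zy)y = (10.8 + 1.4×5.67)×5.67 = 106.2 ft²; P = b + 2y√(1+z²) = 10.8 + 2×5.67×1.72 = 30.31 ft.
Hydraulic radius R = A/P = 106.2/30.31 = 3.505 ft.
Rearranging Manning's equation: n = (1.486/Q) A R^(2/3) S^(1/2) = (1.486/2030) × 106.2 × 3.505^(2/3) × √0.006993 = 0.015.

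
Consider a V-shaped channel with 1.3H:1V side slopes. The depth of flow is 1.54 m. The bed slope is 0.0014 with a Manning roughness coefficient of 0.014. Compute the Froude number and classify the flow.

For a triangular section with side slope z = 1.3: A = zy² = 1.3×1.54² = 3.083 m²; P = 2y√(1+z²) = 2×1.54×1.64 = 5.052 m.
Hydraulic radius R = A/P = 3.083/5.052 = 0.6103 m.
V = (1/n) R^(2/3) √S = (1/0.014) × 0.6103^(2/3) × √0.0014 = 1.923 m/s. Hydraulic depth D_h = A/T = 3.083/4.004 = 0.77 m.
Froude number Fr = V/√(g·D_h) = 1.923/√(9.81×0.77) = 0.7, which is less than 1, so the flow is subcritical.

subcritical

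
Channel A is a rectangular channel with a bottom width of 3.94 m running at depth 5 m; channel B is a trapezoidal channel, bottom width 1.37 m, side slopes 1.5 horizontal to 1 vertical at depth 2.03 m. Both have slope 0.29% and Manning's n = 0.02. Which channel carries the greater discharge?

channel A

Channel A: Flow area A = b·y = 3.94 × 5 = 19.7 m². Wetted perimeter P = b + 2y = 3.94 + 2×5 = 13.94 m. Hydraulic radius R = A/P = 19.7/13.94 = 1.413 m. Q_A = (1/0.02)·19.7·1.413^(2/3)·√0.0029 = 66.8 m³/s.
Channel B: With bottom width b = 1.37 m and side slope z = 1.5: A = (b + zy)y = (1.37 + 1.5×2.03)×2.03 = 8.962 m²; P = b + 2y√(1+z²) = 1.37 + 2×2.03×1.803 = 8.689 m. Hydraulic radius R = A/P = 8.962/8.689 = 1.031 m. Q_B = (1/0.02)·8.962·1.031^(2/3)·√0.0029 = 24.64 m³/s.
Q_A = 66.8 m³/s vs Q_B = 24.64 m³/s, so channel A carries more.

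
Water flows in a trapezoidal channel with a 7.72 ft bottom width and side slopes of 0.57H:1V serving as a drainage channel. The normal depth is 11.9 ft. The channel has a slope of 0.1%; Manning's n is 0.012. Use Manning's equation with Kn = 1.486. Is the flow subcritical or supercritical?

subcritical

With bottom width b = 7.72 ft and side slope z = 0.57: A = (b + zy)y = (7.72 + 0.57×11.9)×11.9 = 172.6 ft²; P = b + 2y√(1+z²) = 7.72 + 2×11.9×1.151 = 35.11 ft.
Hydraulic radius R = A/P = 172.6/35.11 = 4.915 ft.
V = (1.486/n) R^(2/3) √S = (1.486/0.012) × 4.915^(2/3) × √0.001 = 11.32 ft/s. Hydraulic depth D_h = A/T = 172.6/21.29 = 8.108 ft.
Froude number Fr = V/√(g·D_h) = 11.32/√(32.2×8.108) = 0.701, which is less than 1, so the flow is subcritical.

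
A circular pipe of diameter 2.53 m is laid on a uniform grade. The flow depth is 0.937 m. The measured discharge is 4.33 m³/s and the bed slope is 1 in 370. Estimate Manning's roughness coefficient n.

For a circular section of diameter D = 2.53 m at depth y = 0.937 m, the central angle is θ = 2 arccos(1 − 2y/D) = 2.617 rad. Then A = (D²/8)(θ − sin θ) = 1.693 m² and P = Dθ/2 = 3.311 m.
Hydraulic radius R = A/P = 1.693/3.311 = 0.5115 m.
Rearranging Manning's equation: n = (1/Q) A R^(2/3) S^(1/2) = (1/4.33) × 1.693 × 0.5115^(2/3) × √0.002703 = 0.013.

n = 0.013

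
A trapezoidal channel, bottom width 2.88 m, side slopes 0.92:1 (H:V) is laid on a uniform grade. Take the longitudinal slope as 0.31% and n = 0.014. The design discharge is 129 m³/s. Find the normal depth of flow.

Manning's equation rearranged: A R^(2/3) = nQ / (1·√S) = 0.014 × 129 / (√0.0031) = 32.44.
Trying y = 4.59 m: A R^(2/3) = 53.86 — over.
Trying y = 3.6 m: A R^(2/3) = 32.5 — matches.

y_n = 3.6 m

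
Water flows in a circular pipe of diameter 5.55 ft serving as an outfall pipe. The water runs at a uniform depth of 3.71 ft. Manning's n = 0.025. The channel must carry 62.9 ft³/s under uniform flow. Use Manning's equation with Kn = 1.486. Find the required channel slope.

S = 0.002

For a circular section of diameter D = 5.55 ft at depth y = 3.71 ft, the central angle is θ = 2 arccos(1 − 2y/D) = 3.829 rad. Then A = (D²/8)(θ − sin θ) = 17.19 ft² and P = Dθ/2 = 10.63 ft.
Hydraulic radius R = A/P = 17.19/10.63 = 1.617 ft.
From Manning's equation, S = [nQ / (1.486 A R^(2/3))]² = [0.025 × 62.9 / (1.486 × 17.19 × 1.617^(2/3))]² = 0.002.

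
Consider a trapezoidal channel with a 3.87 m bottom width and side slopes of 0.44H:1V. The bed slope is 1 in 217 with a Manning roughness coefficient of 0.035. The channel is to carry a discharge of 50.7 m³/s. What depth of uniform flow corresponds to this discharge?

Manning's equation rearranged: A R^(2/3) = nQ / (1·√S) = 0.035 × 50.7 / (√0.004608) = 26.14.
At y = 4.2 m: A R^(2/3) = 36.07 — over.
At y = 2.52 m: A R^(2/3) = 15.24 — short.
At y = 3.48 m: A R^(2/3) = 26.12 — close enough.

y_n = 3.48 m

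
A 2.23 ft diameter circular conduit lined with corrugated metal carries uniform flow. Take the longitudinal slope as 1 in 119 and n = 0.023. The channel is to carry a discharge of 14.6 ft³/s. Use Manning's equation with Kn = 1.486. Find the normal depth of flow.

y_n = 1.7 ft

Manning's equation rearranged: A R^(2/3) = nQ / (1.486·√S) = 0.023 × 14.6 / (1.486 × √0.008403) = 2.465.
Trying y = 1.89 ft: A R^(2/3) = 2.72 — over.
Trying y = 1.33 ft: A R^(2/3) = 1.761 — short.
Trying y = 1.7 ft: A R^(2/3) = 2.458 — matches.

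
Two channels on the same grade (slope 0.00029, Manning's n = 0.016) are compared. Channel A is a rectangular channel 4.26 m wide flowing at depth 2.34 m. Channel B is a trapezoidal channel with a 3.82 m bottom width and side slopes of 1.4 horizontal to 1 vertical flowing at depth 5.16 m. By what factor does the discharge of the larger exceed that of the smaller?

Channel A: Flow area A = b·y = 4.26 × 2.34 = 9.968 m². Wetted perimeter P = b + 2y = 4.26 + 2×2.34 = 8.94 m. Hydraulic radius R = A/P = 9.968/8.94 = 1.115 m. Q_A = (1/0.016)·9.968·1.115^(2/3)·√0.00029 = 11.41 m³/s.
Channel B: With bottom width b = 3.82 m and side slope z = 1.4: A = (b + zy)y = (3.82 + 1.4×5.16)×5.16 = 56.99 m²; P = b + 2y√(1+z²) = 3.82 + 2×5.16×1.72 = 21.58 m. Hydraulic radius R = A/P = 56.99/21.58 = 2.641 m. Q_B = (1/0.016)·56.99·2.641^(2/3)·√0.00029 = 115.9 m³/s.
The larger discharge is 115.9 m³/s and the smaller is 11.41 m³/s; the ratio is 10.2.

10.2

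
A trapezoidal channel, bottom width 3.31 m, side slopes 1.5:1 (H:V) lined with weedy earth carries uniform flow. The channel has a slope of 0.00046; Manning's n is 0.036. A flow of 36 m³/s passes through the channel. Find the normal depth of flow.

y_n = 3.98 m

Manning's equation rearranged: A R^(2/3) = nQ / (1·√S) = 0.036 × 36 / (√0.00046) = 60.43.
Trying y = 3.18 m: A R^(2/3) = 37.16 — low.
Trying y = 4.94 m: A R^(2/3) = 97.74 — high.
Trying y = 3.98 m: A R^(2/3) = 60.4 — close enough.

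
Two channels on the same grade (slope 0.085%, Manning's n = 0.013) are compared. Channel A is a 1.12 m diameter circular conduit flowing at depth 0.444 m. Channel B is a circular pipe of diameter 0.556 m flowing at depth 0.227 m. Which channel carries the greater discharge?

Channel A: For a circular section of diameter D = 1.12 m at depth y = 0.444 m, the central angle is θ = 2 arccos(1 − 2y/D) = 2.724 rad. Then A = (D²/8)(θ − sin θ) = 0.3636 m² and P = Dθ/2 = 1.526 m. Hydraulic radius R = A/P = 0.3636/1.526 = 0.2383 m. Q_A = (1/0.013)·0.3636·0.2383^(2/3)·√0.00085 = 0.3135 m³/s.
Channel B: For a circular section of diameter D = 0.556 m at depth y = 0.227 m, the central angle is θ = 2 arccos(1 − 2y/D) = 2.773 rad. Then A = (D²/8)(θ − sin θ) = 0.0932 m² and P = Dθ/2 = 0.7708 m. Hydraulic radius R = A/P = 0.0932/0.7708 = 0.1209 m. Q_B = (1/0.013)·0.0932·0.1209^(2/3)·√0.00085 = 0.05111 m³/s.
Q_A = 0.3135 m³/s vs Q_B = 0.05111 m³/s, so channel A carries more.

channel A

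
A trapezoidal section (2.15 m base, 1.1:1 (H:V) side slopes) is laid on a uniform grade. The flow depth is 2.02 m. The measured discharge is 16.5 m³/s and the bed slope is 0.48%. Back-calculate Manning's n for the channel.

With bottom width b = 2.15 m and side slope z = 1.1: A = (b + zy)y = (2.15 + 1.1×2.02)×2.02 = 8.831 m²; P = b + 2y√(1+z²) = 2.15 + 2×2.02×1.487 = 8.156 m.
Hydraulic radius R = A/P = 8.831/8.156 = 1.083 m.
Rearranging Manning's equation: n = (1/Q) A R^(2/3) S^(1/2) = (1/16.5) × 8.831 × 1.083^(2/3) × √0.0048 = 0.0391.

n = 0.0391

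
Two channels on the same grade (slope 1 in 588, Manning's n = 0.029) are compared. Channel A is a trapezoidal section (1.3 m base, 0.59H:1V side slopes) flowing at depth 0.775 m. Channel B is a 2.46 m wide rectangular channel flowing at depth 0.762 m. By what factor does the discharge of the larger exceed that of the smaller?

Channel A: With bottom width b = 1.3 m and side slope z = 0.59: A = (b + zy)y = (1.3 + 0.59×0.775)×0.775 = 1.362 m²; P = b + 2y√(1+z²) = 1.3 + 2×0.775×1.161 = 3.1 m. Hydraulic radius R = A/P = 1.362/3.1 = 0.4394 m. Q_A = (1/0.029)·1.362·0.4394^(2/3)·√0.001701 = 1.119 m³/s.
Channel B: Flow area A = b·y = 2.46 × 0.762 = 1.875 m². Wetted perimeter P = b + 2y = 2.46 + 2×0.762 = 3.984 m. Hydraulic radius R = A/P = 1.875/3.984 = 0.4705 m. Q_B = (1/0.029)·1.875·0.4705^(2/3)·√0.001701 = 1.613 m³/s.
The larger discharge is 1.613 m³/s and the smaller is 1.119 m³/s; the ratio is 1.44.

1.44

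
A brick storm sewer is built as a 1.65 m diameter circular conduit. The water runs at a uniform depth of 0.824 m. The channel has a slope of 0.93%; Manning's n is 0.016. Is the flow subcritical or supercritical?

supercritical

For a circular section of diameter D = 1.65 m at depth y = 0.824 m, the central angle is θ = 2 arccos(1 − 2y/D) = 3.139 rad. Then A = (D²/8)(θ − sin θ) = 1.067 m² and P = Dθ/2 = 2.59 m.
Hydraulic radius R = A/P = 1.067/2.59 = 0.4122 m.
V = (1/n) R^(2/3) √S = (1/0.016) × 0.4122^(2/3) × √0.0093 = 3.338 m/s. Hydraulic depth D_h = A/T = 1.067/1.65 = 0.647 m.
Froude number Fr = V/√(g·D_h) = 3.338/√(9.81×0.647) = 1.33, which is greater than 1, so the flow is supercritical.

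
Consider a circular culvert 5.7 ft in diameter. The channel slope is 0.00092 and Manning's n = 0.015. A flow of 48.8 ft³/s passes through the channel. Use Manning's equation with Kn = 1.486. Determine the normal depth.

Manning's equation rearranged: A R^(2/3) = nQ / (1.486·√S) = 0.015 × 48.8 / (1.486 × √0.00092) = 16.24.
Try y = 2.38 ft: A R^(2/3) = 11.77 — too small.
Try y = 3.43 ft: A R^(2/3) = 21.81 — too large.
Try y = 2.86 ft: A R^(2/3) = 16.25 — matches.

y_n = 2.86 ft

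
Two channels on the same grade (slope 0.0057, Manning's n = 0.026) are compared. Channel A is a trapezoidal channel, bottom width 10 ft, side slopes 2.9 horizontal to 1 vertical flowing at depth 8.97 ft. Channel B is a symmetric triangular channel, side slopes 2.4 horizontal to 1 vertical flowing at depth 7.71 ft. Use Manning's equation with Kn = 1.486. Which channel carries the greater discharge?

Channel A: With bottom width b = 10 ft and side slope z = 2.9: A = (b + zy)y = (10 + 2.9×8.97)×8.97 = 323 ft²; P = b + 2y√(1+z²) = 10 + 2×8.97×3.068 = 65.03 ft. Hydraulic radius R = A/P = 323/65.03 = 4.967 ft. Q_A = (1.486/0.026)·323·4.967^(2/3)·√0.0057 = 4058 ft³/s.
Channel B: For a triangular section with side slope z = 2.4: A = zy² = 2.4×7.71² = 142.7 ft²; P = 2y√(1+z²) = 2×7.71×2.6 = 40.09 ft. Hydraulic radius R = A/P = 142.7/40.09 = 3.558 ft. Q_B = (1.486/0.026)·142.7·3.558^(2/3)·√0.0057 = 1435 ft³/s.
Q_A = 4058 ft³/s vs Q_B = 1435 ft³/s, so channel A carries more.

channel A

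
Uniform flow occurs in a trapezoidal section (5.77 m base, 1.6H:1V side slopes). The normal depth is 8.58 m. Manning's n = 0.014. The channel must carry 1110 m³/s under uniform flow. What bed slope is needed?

With bottom width b = 5.77 m and side slope z = 1.6: A = (b + zy)y = (5.77 + 1.6×8.58)×8.58 = 167.3 m²; P = b + 2y√(1+z²) = 5.77 + 2×8.58×1.887 = 38.15 m.
Hydraulic radius R = A/P = 167.3/38.15 = 4.385 m.
From Manning's equation, S = [nQ / (1 A R^(2/3))]² = [0.014 × 1110 / (1 × 167.3 × 4.385^(2/3))]² = 0.0012.

S = 0.0012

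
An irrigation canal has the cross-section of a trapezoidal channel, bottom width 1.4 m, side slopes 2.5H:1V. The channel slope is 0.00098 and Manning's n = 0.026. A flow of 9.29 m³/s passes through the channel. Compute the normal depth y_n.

y_n = 1.59 m

Manning's equation rearranged: A R^(2/3) = nQ / (1·√S) = 0.026 × 9.29 / (√0.00098) = 7.716.
Try y = 1.95 m: A R^(2/3) = 12.46 — high.
Try y = 1.59 m: A R^(2/3) = 7.716 — ≈ 7.716.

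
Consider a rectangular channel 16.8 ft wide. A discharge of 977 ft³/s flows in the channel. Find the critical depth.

For a rectangular channel, critical depth y_c = (q²/g)^(1/3) where q = Q/b = 977/16.8 = 58.15 ft²/s.
So y_c = (58.15²/32.2)^(1/3) = 4.72 ft.

y_c = 4.72 ft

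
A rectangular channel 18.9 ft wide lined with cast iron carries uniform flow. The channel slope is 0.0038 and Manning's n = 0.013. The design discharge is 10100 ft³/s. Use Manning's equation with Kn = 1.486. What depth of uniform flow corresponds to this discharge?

Manning's equation rearranged: A R^(2/3) = nQ / (1.486·√S) = 0.013 × 10100 / (1.486 × √0.0038) = 1433.
Try y = 19.1 ft: A R^(2/3) = 1234 — short.
Try y = 21.6 ft: A R^(2/3) = 1433 — matches.

y_n = 21.6 ft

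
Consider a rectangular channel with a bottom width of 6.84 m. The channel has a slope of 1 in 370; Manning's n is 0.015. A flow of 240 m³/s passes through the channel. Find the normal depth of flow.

Manning's equation rearranged: A R^(2/3) = nQ / (1·√S) = 0.015 × 240 / (√0.002703) = 69.25.
At y = 6.98 m: A R^(2/3) = 83.08 — over.
At y = 6.02 m: A R^(2/3) = 69.25 — matches.

y_n = 6.02 m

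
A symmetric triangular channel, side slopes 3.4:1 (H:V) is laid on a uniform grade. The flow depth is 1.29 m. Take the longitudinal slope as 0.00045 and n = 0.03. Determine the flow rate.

For a triangular section with side slope z = 3.4: A = zy² = 3.4×1.29² = 5.658 m²; P = 2y√(1+z²) = 2×1.29×3.544 = 9.144 m.
Hydraulic radius R = A/P = 5.658/9.144 = 0.6188 m.
Manning's equation: Q = (1/n) A R^(2/3) S^(1/2) = (1/0.03) × 5.658 × 0.6188^(2/3) × 0.00045^(1/2) = 2.91 m³/s.

Q = 2.91 m³/s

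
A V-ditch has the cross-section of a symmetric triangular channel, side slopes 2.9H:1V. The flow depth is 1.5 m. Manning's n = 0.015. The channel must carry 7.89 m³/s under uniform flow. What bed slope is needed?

For a triangular section with side slope z = 2.9: A = zy² = 2.9×1.5² = 6.525 m²; P = 2y√(1+z²) = 2×1.5×3.068 = 9.203 m.
Hydraulic radius R = A/P = 6.525/9.203 = 0.709 m.
From Manning's equation, S = [nQ / (1 A R^(2/3))]² = [0.015 × 7.89 / (1 × 6.525 × 0.709^(2/3))]² = 0.00052.

S = 0.00052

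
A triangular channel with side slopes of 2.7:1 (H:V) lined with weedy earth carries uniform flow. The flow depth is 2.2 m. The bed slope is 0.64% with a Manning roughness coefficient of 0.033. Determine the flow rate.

Q = 32.3 m³/s

For a triangular section with side slope z = 2.7: A = zy² = 2.7×2.2² = 13.07 m²; P = 2y√(1+z²) = 2×2.2×2.879 = 12.67 m.
Hydraulic radius R = A/P = 13.07/12.67 = 1.032 m.
Manning's equation: Q = (1/n) A R^(2/3) S^(1/2) = (1/0.033) × 13.07 × 1.032^(2/3) × 0.0064^(1/2) = 32.3 m³/s.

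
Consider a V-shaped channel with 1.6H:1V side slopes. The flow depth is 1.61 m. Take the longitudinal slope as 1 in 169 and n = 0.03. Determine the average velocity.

For a triangular section with side slope z = 1.6: A = zy² = 1.6×1.61² = 4.147 m²; P = 2y√(1+z²) = 2×1.61×1.887 = 6.075 m.
Hydraulic radius R = A/P = 4.147/6.075 = 0.6826 m.
From Manning's equation, V = (1/n) R^(2/3) S^(1/2) = (1/0.03) × 0.6826^(2/3) × 0.005917^(1/2) = 1.99 m/s.

V = 1.99 m/s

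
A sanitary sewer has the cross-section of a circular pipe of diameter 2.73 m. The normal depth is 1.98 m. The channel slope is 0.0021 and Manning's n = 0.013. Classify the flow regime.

subcritical

For a circular section of diameter D = 2.73 m at depth y = 1.98 m, the central angle is θ = 2 arccos(1 − 2y/D) = 4.076 rad. Then A = (D²/8)(θ − sin θ) = 4.547 m² and P = Dθ/2 = 5.564 m.
Hydraulic radius R = A/P = 4.547/5.564 = 0.8172 m.
V = (1/n) R^(2/3) √S = (1/0.013) × 0.8172^(2/3) × √0.0021 = 3.081 m/s. Hydraulic depth D_h = A/T = 4.547/2.437 = 1.866 m.
Froude number Fr = V/√(g·D_h) = 3.081/√(9.81×1.866) = 0.72, which is less than 1, so the flow is subcritical.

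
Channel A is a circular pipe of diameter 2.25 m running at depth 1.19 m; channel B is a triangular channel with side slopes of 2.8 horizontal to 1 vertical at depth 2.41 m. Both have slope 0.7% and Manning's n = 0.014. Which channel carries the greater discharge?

channel B

Channel A: For a circular section of diameter D = 2.25 m at depth y = 1.19 m, the central angle is θ = 2 arccos(1 − 2y/D) = 3.257 rad. Then A = (D²/8)(θ − sin θ) = 2.134 m² and P = Dθ/2 = 3.664 m. Hydraulic radius R = A/P = 2.134/3.664 = 0.5824 m. Q_A = (1/0.014)·2.134·0.5824^(2/3)·√0.007 = 8.895 m³/s.
Channel B: For a triangular section with side slope z = 2.8: A = zy² = 2.8×2.41² = 16.26 m²; P = 2y√(1+z²) = 2×2.41×2.973 = 14.33 m. Hydraulic radius R = A/P = 16.26/14.33 = 1.135 m. Q_B = (1/0.014)·16.26·1.135^(2/3)·√0.007 = 105.7 m³/s.
Q_A = 8.895 m³/s vs Q_B = 105.7 m³/s, so channel B carries more.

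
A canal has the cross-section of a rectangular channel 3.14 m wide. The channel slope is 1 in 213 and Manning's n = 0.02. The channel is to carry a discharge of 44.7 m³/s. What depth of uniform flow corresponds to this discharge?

Manning's equation rearranged: A R^(2/3) = nQ / (1·√S) = 0.02 × 44.7 / (√0.004695) = 13.05.
Try y = 2.65 m: A R^(2/3) = 8.243 — low.
Try y = 4.85 m: A R^(2/3) = 17.06 — high.
Try y = 3.86 m: A R^(2/3) = 13.04 — close enough.

y_n = 3.86 m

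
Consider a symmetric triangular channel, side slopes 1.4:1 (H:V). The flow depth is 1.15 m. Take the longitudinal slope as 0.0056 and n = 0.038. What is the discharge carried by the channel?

Q = 2.2 m³/s

For a triangular section with side slope z = 1.4: A = zy² = 1.4×1.15² = 1.851 m²; P = 2y√(1+z²) = 2×1.15×1.72 = 3.957 m.
Hydraulic radius R = A/P = 1.851/3.957 = 0.4679 m.
Manning's equation: Q = (1/n) A R^(2/3) S^(1/2) = (1/0.038) × 1.851 × 0.4679^(2/3) × 0.0056^(1/2) = 2.2 m³/s.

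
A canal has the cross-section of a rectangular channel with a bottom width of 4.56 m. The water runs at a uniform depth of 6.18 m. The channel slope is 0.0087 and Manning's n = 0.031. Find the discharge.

Flow area A = b·y = 4.56 × 6.18 = 28.18 m². Wetted perimeter P = b + 2y = 4.56 + 2×6.18 = 16.92 m.
Hydraulic radius R = A/P = 28.18/16.92 = 1.666 m.
Manning's equation: Q = (1/n) A R^(2/3) S^(1/2) = (1/0.031) × 28.18 × 1.666^(2/3) × 0.0087^(1/2) = 119 m³/s.

Q = 119 m³/s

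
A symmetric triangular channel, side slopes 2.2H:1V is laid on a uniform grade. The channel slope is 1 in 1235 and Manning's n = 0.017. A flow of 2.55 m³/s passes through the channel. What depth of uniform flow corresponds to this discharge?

y_n = 1.06 m

Manning's equation rearranged: A R^(2/3) = nQ / (1·√S) = 0.017 × 2.55 / (√0.0008097) = 1.523.
At y = 1.21 m: A R^(2/3) = 2.164 — high.
At y = 1.06 m: A R^(2/3) = 1.521 — ≈ 1.523.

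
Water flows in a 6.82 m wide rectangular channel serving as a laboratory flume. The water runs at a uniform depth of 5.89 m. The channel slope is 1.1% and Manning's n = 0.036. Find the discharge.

Flow area A = b·y = 6.82 × 5.89 = 40.17 m². Wetted perimeter P = b + 2y = 6.82 + 2×5.89 = 18.6 m.
Hydraulic radius R = A/P = 40.17/18.6 = 2.16 m.
Manning's equation: Q = (1/n) A R^(2/3) S^(1/2) = (1/0.036) × 40.17 × 2.16^(2/3) × 0.011^(1/2) = 196 m³/s.

Q = 196 m³/s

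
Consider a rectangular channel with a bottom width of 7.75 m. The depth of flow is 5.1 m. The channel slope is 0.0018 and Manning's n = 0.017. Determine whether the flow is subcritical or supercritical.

Flow area A = b·y = 7.75 × 5.1 = 39.52 m². Wetted perimeter P = b + 2y = 7.75 + 2×5.1 = 17.95 m.
Hydraulic radius R = A/P = 39.52/17.95 = 2.202 m.
V = (1/n) R^(2/3) √S = (1/0.017) × 2.202^(2/3) × √0.0018 = 4.224 m/s. Hydraulic depth D_h = A/T = 39.52/7.75 = 5.1 m.
Froude number Fr = V/√(g·D_h) = 4.224/√(9.81×5.1) = 0.597, which is less than 1, so the flow is subcritical.

subcritical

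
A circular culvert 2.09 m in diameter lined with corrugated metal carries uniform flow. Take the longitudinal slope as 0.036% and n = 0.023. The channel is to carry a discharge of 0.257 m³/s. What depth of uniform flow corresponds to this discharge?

Manning's equation rearranged: A R^(2/3) = nQ / (1·√S) = 0.023 × 0.257 / (√0.00036) = 0.3115.
At y = 0.594 m: A R^(2/3) = 0.3924 — over.
At y = 0.416 m: A R^(2/3) = 0.193 — short.
At y = 0.528 m: A R^(2/3) = 0.3113 — matches.

y_n = 0.528 m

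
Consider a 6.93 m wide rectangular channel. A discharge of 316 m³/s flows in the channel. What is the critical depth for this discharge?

For a rectangular channel, critical depth y_c = (q²/g)^(1/3) where q = Q/b = 316/6.93 = 45.6 m²/s.
So y_c = (45.6²/9.81)^(1/3) = 5.96 m.

y_c = 5.96 m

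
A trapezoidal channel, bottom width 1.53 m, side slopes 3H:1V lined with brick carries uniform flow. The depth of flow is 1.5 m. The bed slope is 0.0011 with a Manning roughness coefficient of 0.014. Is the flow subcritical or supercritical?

With bottom width b = 1.53 m and side slope z = 3: A = (b + zy)y = (1.53 + 3×1.5)×1.5 = 9.045 m²; P = b + 2y√(1+z²) = 1.53 + 2×1.5×3.162 = 11.02 m.
Hydraulic radius R = A/P = 9.045/11.02 = 0.821 m.
V = (1/n) R^(2/3) √S = (1/0.014) × 0.821^(2/3) × √0.0011 = 2.077 m/s. Hydraulic depth D_h = A/T = 9.045/10.53 = 0.859 m.
Froude number Fr = V/√(g·D_h) = 2.077/√(9.81×0.859) = 0.716, which is less than 1, so the flow is subcritical.

subcritical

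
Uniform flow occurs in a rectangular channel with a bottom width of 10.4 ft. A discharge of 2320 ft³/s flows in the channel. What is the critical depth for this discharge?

For a rectangular channel, critical depth y_c = (q²/g)^(1/3) where q = Q/b = 2320/10.4 = 223.1 ft²/s.
So y_c = (223.1²/32.2)^(1/3) = 11.6 ft.

y_c = 11.6 ft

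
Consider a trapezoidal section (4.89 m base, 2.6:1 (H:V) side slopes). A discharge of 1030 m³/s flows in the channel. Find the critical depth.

y_c = 7.09 m

At critical depth, Q² T / (g A³) = 1, i.e. A³/T = Q²/g = 1030²/9.81 = 108100.
Trying y = 8.23 m: A³/T = 212400 — high.
Trying y = 4.99 m: A³/T = 22970 — low.
Trying y = 7.09 m: A³/T = 108300 — ≈ 108100.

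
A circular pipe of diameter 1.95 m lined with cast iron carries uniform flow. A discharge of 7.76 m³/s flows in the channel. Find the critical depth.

At critical depth, Q² T / (g A³) = 1, i.e. A³/T = Q²/g = 7.76²/9.81 = 6.138.
Try y = 1.62 m: A³/T = 12.76 — high.
Try y = 1.14 m: A³/T = 3.103 — low.
Try y = 1.36 m: A³/T = 6.14 — ≈ 6.138.

y_c = 1.36 m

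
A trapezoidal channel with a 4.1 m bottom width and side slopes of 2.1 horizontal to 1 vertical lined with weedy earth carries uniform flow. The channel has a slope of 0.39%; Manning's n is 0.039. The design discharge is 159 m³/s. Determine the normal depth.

Manning's equation rearranged: A R^(2/3) = nQ / (1·√S) = 0.039 × 159 / (√0.0039) = 99.3.
Try y = 5.07 m: A R^(2/3) = 145 — over.
Try y = 3.44 m: A R^(2/3) = 60.55 — short.
Try y = 4.29 m: A R^(2/3) = 99.06 — close enough.

y_n = 4.29 m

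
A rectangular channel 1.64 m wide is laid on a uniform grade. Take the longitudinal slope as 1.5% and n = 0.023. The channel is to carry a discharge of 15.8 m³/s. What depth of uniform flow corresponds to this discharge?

y_n = 2.5 m

Manning's equation rearranged: A R^(2/3) = nQ / (1·√S) = 0.023 × 15.8 / (√0.015) = 2.967.
Trying y = 3.13 m: A R^(2/3) = 3.851 — high.
Trying y = 2.18 m: A R^(2/3) = 2.532 — low.
Trying y = 2.5 m: A R^(2/3) = 2.973 — close enough.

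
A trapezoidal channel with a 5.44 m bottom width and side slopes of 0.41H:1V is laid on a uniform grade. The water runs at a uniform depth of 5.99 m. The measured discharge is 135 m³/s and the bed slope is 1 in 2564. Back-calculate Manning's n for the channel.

n = 0.013

With bottom width b = 5.44 m and side slope z = 0.41: A = (b + zy)y = (5.44 + 0.41×5.99)×5.99 = 47.3 m²; P = b + 2y√(1+z²) = 5.44 + 2×5.99×1.081 = 18.39 m.
Hydraulic radius R = A/P = 47.3/18.39 = 2.572 m.
Rearranging Manning's equation: n = (1/Q) A R^(2/3) S^(1/2) = (1/135) × 47.3 × 2.572^(2/3) × √0.00039 = 0.013.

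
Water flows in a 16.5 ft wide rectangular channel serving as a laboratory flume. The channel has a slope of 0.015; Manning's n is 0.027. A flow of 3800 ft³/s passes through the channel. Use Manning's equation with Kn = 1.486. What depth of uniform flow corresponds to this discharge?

y_n = 11.9 ft

Manning's equation rearranged: A R^(2/3) = nQ / (1.486·√S) = 0.027 × 3800 / (1.486 × √0.015) = 563.7.
Try y = 8.77 ft: A R^(2/3) = 379.7 — too small.
Try y = 14.3 ft: A R^(2/3) = 711.1 — too large.
Try y = 11.9 ft: A R^(2/3) = 564.3 — close enough.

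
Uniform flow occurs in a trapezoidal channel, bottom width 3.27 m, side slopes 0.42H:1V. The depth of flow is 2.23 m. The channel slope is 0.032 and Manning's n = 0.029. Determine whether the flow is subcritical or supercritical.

With bottom width b = 3.27 m and side slope z = 0.42: A = (b + zy)y = (3.27 + 0.42×2.23)×2.23 = 9.381 m²; P = b + 2y√(1+z²) = 3.27 + 2×2.23×1.085 = 8.107 m.
Hydraulic radius R = A/P = 9.381/8.107 = 1.157 m.
V = (1/n) R^(2/3) √S = (1/0.029) × 1.157^(2/3) × √0.032 = 6.799 m/s. Hydraulic depth D_h = A/T = 9.381/5.143 = 1.824 m.
Froude number Fr = V/√(g·D_h) = 6.799/√(9.81×1.824) = 1.61, which is greater than 1, so the flow is supercritical.

supercritical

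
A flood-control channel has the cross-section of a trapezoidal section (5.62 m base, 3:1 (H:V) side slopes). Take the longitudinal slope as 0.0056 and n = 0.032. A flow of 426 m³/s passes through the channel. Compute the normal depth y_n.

Manning's equation rearranged: A R^(2/3) = nQ / (1·√S) = 0.032 × 426 / (√0.0056) = 182.2.
At y = 3.35 m: A R^(2/3) = 82.17 — too small.
At y = 5.48 m: A R^(2/3) = 251.5 — too large.
At y = 4.77 m: A R^(2/3) = 182.3 — ≈ 182.2.

y_n = 4.77 m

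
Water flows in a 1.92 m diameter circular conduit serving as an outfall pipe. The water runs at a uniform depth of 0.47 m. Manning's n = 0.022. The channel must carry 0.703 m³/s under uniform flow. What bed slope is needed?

S = 0.0044

For a circular section of diameter D = 1.92 m at depth y = 0.47 m, the central angle is θ = 2 arccos(1 − 2y/D) = 2.07 rad. Then A = (D²/8)(θ − sin θ) = 0.5495 m² and P = Dθ/2 = 1.987 m.
Hydraulic radius R = A/P = 0.5495/1.987 = 0.2765 m.
From Manning's equation, S = [nQ / (1 A R^(2/3))]² = [0.022 × 0.703 / (1 × 0.5495 × 0.2765^(2/3))]² = 0.0044.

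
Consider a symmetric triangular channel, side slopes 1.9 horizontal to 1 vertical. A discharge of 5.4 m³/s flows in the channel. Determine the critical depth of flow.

At critical depth, Q² T / (g A³) = 1, i.e. A³/T = Q²/g = 5.4²/9.81 = 2.972.
At y = 1.3 m: A³/T = 6.702 — high.
At y = 1.1 m: A³/T = 2.907 — close enough.

y_c = 1.1 m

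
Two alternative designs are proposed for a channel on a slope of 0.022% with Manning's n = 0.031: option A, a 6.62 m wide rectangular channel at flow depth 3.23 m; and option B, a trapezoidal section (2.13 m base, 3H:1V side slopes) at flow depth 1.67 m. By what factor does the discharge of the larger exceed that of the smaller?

2.59

Channel A: Flow area A = b·y = 6.62 × 3.23 = 21.38 m². Wetted perimeter P = b + 2y = 6.62 + 2×3.23 = 13.08 m. Hydraulic radius R = A/P = 21.38/13.08 = 1.635 m. Q_A = (1/0.031)·21.38·1.635^(2/3)·√0.00022 = 14.2 m³/s.
Channel B: With bottom width b = 2.13 m and side slope z = 3: A = (b + zy)y = (2.13 + 3×1.67)×1.67 = 11.92 m²; P = b + 2y√(1+z²) = 2.13 + 2×1.67×3.162 = 12.69 m. Hydraulic radius R = A/P = 11.92/12.69 = 0.9395 m. Q_B = (1/0.031)·11.92·0.9395^(2/3)·√0.00022 = 5.473 m³/s.
The larger discharge is 14.2 m³/s and the smaller is 5.473 m³/s; the ratio is 2.59.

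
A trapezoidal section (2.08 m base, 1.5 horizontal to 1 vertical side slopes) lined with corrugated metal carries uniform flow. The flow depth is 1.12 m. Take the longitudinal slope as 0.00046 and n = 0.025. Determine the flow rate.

With bottom width b = 2.08 m and side slope z = 1.5: A = (b + zy)y = (2.08 + 1.5×1.12)×1.12 = 4.211 m²; P = b + 2y√(1+z²) = 2.08 + 2×1.12×1.803 = 6.118 m.
Hydraulic radius R = A/P = 4.211/6.118 = 0.6883 m.
Manning's equation: Q = (1/n) A R^(2/3) S^(1/2) = (1/0.025) × 4.211 × 0.6883^(2/3) × 0.00046^(1/2) = 2.82 m³/s.

Q = 2.82 m³/s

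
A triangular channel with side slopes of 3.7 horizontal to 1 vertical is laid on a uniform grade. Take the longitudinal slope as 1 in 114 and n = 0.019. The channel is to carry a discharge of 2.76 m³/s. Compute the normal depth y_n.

Manning's equation rearranged: A R^(2/3) = nQ / (1·√S) = 0.019 × 2.76 / (√0.008772) = 0.5599.
Try y = 0.694 m: A R^(2/3) = 0.8595 — too large.
Try y = 0.445 m: A R^(2/3) = 0.2628 — too small.
Try y = 0.591 m: A R^(2/3) = 0.56 — close enough.

y_n = 0.591 m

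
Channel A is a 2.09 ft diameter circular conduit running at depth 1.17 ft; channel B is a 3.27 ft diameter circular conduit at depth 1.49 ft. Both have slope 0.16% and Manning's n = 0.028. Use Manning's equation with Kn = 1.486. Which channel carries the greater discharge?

Channel A: For a circular section of diameter D = 2.09 ft at depth y = 1.17 ft, the central angle is θ = 2 arccos(1 − 2y/D) = 3.381 rad. Then A = (D²/8)(θ − sin θ) = 1.976 ft² and P = Dθ/2 = 3.534 ft. Hydraulic radius R = A/P = 1.976/3.534 = 0.5592 ft. Q_A = (1.486/0.028)·1.976·0.5592^(2/3)·√0.0016 = 2.847 ft³/s.
Channel B: For a circular section of diameter D = 3.27 ft at depth y = 1.49 ft, the central angle is θ = 2 arccos(1 − 2y/D) = 2.964 rad. Then A = (D²/8)(θ − sin θ) = 3.726 ft² and P = Dθ/2 = 4.846 ft. Hydraulic radius R = A/P = 3.726/4.846 = 0.7688 ft. Q_B = (1.486/0.028)·3.726·0.7688^(2/3)·√0.0016 = 6.637 ft³/s.
Q_A = 2.847 ft³/s vs Q_B = 6.637 ft³/s, so channel B carries more.

channel B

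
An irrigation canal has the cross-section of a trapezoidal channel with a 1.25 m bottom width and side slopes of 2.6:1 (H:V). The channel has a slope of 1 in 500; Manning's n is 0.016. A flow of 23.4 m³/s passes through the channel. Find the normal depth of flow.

y_n = 1.65 m

Manning's equation rearranged: A R^(2/3) = nQ / (1·√S) = 0.016 × 23.4 / (√0.002) = 8.372.
Trying y = 1.87 m: A R^(2/3) = 11.27 — too large.
Trying y = 1.65 m: A R^(2/3) = 8.365 — matches.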